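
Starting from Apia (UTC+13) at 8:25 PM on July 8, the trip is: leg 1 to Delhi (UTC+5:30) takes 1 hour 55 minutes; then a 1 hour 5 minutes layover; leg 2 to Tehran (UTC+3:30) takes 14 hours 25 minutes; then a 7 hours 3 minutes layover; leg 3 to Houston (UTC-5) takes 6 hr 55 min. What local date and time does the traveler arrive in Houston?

Convert departure to UTC: 8:25 PM − 13:00 = 7:25 AM UTC on Jul 8.
Add 1 hour and 55 minutes leg 1 → 9:20 AM UTC.
Add 1 hour 5 minutes layover in Delhi → 10:25 AM UTC.
Add 14 hours and 25 minutes leg 2 → 12:50 AM UTC (Jul 9).
Add 7 hours and 3 minutes layover in Tehran → 7:53 AM UTC.
Add 6 hours 55 minutes leg 3 → 2:48 PM UTC.
Houston is UTC−5:00, so local arrival = 2:48 PM − 5:00 = 9:48 AM on Jul 9.

9:48 AM on July 9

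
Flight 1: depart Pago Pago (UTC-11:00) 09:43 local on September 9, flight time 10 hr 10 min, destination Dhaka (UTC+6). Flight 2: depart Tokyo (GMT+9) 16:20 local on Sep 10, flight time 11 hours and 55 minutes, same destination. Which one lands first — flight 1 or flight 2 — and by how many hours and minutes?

Flight 1 in UTC: 09:43 + 11:00 = 20:43 on Sep 9.
+10 hours and 10 minutes → arrive 06:53 UTC on Sep 10.
Flight 2 in UTC: 16:20 − 9:00 = 07:20 on Sep 10.
+11 hours 55 minutes → arrive 19:15 UTC on Sep 10.
Flight 1 lands earlier by 12 hours 22 minutes.

the first, by 12 hours 22 minutes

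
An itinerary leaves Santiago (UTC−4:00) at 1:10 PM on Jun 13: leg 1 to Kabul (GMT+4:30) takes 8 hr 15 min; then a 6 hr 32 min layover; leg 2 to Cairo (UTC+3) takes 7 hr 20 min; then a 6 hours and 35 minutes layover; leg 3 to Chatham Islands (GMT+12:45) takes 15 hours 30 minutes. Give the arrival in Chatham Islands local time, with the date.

2:07 AM on June 16

Convert departure to UTC: 1:10 PM + 4:00 = 5:10 PM UTC on Jun 13.
Add 8 hours 15 minutes leg 1 → 1:25 AM UTC (Jun 14).
Add 6 hours 32 minutes layover in Kabul → 7:57 AM UTC.
Add 7 hours 20 minutes leg 2 → 3:17 PM UTC.
Add 6 hours and 35 minutes layover in Cairo → 9:52 PM UTC.
Add 15 hours and 30 minutes leg 3 → 1:22 PM UTC (Jun 15).
Chatham Islands is UTC+12:45, so local arrival = 1:22 PM + 12:45 = 2:07 AM on Jun 16.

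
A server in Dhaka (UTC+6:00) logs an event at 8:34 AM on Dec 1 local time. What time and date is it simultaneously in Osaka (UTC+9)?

11:34 AM on December 1

Osaka is 3:00 ahead of Dhaka.
Shift by the zone difference: 8:34 AM + 3:00 = 11:34 AM on Dec 1 in Osaka.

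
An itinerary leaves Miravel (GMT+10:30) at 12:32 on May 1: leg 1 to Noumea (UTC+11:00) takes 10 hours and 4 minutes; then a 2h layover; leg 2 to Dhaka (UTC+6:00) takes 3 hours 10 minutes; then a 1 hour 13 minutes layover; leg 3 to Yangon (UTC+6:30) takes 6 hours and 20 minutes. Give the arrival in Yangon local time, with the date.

07:19 on May 2

Convert departure to UTC: 12:32 − 10:30 = 02:02 UTC on May 1.
Add 10 hours 4 minutes leg 1 → 12:06 UTC.
Add 2 hours layover in Noumea → 14:06 UTC.
Add 3 hours 10 minutes leg 2 → 17:16 UTC.
Add 1 hour 13 minutes layover in Dhaka → 18:29 UTC.
Add 6 hours 20 minutes leg 3 → 00:49 UTC (May 2).
Yangon is UTC+6:30, so local arrival = 00:49 + 6:30 = 07:19 on May 2.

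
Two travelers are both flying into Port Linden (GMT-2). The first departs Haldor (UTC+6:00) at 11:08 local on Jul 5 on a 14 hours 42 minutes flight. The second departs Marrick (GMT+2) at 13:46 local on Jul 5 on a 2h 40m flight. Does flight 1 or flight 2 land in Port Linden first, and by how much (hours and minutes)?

the second, by 5 hours 24 minutes

Flight 1 in UTC: 11:08 − 6:00 = 05:08 on Jul 5.
+14 hours and 42 minutes → arrive 19:50 UTC on Jul 5.
Flight 2 in UTC: 13:46 − 2:00 = 11:46 on Jul 5.
+2 hours 40 minutes → arrive 14:26 UTC on Jul 5.
Flight 2 lands earlier by 5 hours 24 minutes.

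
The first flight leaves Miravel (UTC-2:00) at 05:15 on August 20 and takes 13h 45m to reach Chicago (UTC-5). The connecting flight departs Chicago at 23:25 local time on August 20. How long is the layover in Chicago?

Convert departure to UTC: 05:15 + 2:00 = 07:15 UTC on Aug 20.
Add 13 hours 45 minutes flight time → 21:00 UTC.
Chicago is UTC−5:00, so local arrival = 21:00 − 5:00 = 16:00 on Aug 20.
Layover = 23:25 − 16:00 = 7 hours 25 minutes.

7 hours 25 minutes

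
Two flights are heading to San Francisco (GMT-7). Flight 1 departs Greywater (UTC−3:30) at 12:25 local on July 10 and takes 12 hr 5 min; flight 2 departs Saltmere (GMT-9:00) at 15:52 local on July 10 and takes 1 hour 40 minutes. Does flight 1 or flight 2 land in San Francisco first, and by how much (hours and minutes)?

the second, by 1 hour 28 minutes

Flight 1 in UTC: 12:25 + 3:30 = 15:55 on Jul 10.
+12 hours 5 minutes → arrive 04:00 UTC on Jul 11.
Flight 2 in UTC: 15:52 + 9:00 = 00:52 on Jul 11.
+1 hour 40 minutes → arrive 02:32 UTC on Jul 11.
Flight 2 lands earlier by 1 hour 28 minutes.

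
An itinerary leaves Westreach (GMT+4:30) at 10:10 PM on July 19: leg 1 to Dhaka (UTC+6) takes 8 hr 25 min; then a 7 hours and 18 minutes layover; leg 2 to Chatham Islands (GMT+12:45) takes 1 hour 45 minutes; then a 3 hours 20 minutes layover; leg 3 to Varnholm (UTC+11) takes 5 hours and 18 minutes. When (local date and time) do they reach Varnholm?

Convert departure to UTC: 10:10 PM − 4:30 = 5:40 PM UTC on Jul 19.
Add 8 hours 25 minutes leg 1 → 2:05 AM UTC (Jul 20).
Add 7 hours 18 minutes layover in Dhaka → 9:23 AM UTC.
Add 1 hour and 45 minutes leg 2 → 11:08 AM UTC.
Add 3 hours 20 minutes layover in Chatham Islands → 2:28 PM UTC.
Add 5 hours and 18 minutes leg 3 → 7:46 PM UTC.
Varnholm is UTC+11:00, so local arrival = 7:46 PM + 11:00 = 6:46 AM on Jul 21.

6:46 AM on Jul 21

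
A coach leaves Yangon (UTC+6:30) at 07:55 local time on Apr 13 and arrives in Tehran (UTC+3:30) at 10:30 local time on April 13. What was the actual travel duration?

Departure in UTC: 07:55 − 6:30 = 01:25 on Apr 13.
Arrival in UTC: 10:30 − 3:30 = 07:00 on Apr 13.
Elapsed = 07:00 − 01:25 = 5 hours 35 minutes.

5 hours 35 minutes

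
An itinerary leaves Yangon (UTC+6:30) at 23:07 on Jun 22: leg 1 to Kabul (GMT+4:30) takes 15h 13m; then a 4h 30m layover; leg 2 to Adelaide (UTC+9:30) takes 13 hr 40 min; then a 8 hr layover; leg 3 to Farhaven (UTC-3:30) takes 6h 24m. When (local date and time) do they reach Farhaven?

Convert departure to UTC: 23:07 − 6:30 = 16:37 UTC on Jun 22.
Add 15 hours 13 minutes leg 1 → 07:50 UTC (Jun 23).
Add 4 hours 30 minutes layover in Kabul → 12:20 UTC.
Add 13 hours and 40 minutes leg 2 → 02:00 UTC (Jun 24).
Add 8 hours layover in Adelaide → 10:00 UTC.
Add 6 hours and 24 minutes leg 3 → 16:24 UTC.
Farhaven is UTC−3:30, so local arrival = 16:24 − 3:30 = 12:54 on Jun 24.

12:54 on Jun 24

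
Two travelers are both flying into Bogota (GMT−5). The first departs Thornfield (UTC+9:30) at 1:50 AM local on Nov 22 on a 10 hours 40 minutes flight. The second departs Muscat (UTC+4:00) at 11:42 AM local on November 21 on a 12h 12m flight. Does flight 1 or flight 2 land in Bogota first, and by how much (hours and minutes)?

the second, by 7 hours 6 minutes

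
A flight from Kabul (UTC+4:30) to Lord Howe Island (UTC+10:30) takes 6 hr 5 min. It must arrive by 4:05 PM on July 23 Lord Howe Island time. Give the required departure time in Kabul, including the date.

Target arrival in UTC: 4:05 PM − 10:30 = 5:35 AM on Jul 23.
Subtract 6 hours 5 minutes → departure 11:30 PM UTC on Jul 22.
Kabul is UTC+4:30: 11:30 PM + 4:30 = 4:00 AM on Jul 23.

4:00 AM on Jul 23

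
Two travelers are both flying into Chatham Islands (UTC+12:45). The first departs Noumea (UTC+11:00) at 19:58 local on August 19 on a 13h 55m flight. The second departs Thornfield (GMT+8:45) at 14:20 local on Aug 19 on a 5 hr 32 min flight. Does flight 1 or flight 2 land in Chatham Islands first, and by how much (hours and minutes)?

the second, by 11 hours 46 minutes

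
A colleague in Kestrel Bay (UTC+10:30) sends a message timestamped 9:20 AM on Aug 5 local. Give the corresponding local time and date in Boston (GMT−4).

Boston is 14:30 behind Kestrel Bay.
Shift by the zone difference: 9:20 AM − 14:30 = 6:50 PM on Aug 4 in Boston.

6:50 PM on Aug 4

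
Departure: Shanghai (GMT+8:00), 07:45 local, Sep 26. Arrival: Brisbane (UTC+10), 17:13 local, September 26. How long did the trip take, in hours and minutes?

Departure in UTC: 07:45 − 8:00 = 23:45 on Sep 25.
Arrival in UTC: 17:13 − 10:00 = 07:13 on Sep 26.
Elapsed = 07:13 − 23:45 (+1 day) = 7 hours 28 minutes.

7 hours 28 minutes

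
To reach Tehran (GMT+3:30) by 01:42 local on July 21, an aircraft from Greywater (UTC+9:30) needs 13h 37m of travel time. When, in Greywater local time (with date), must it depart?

Target arrival in UTC: 01:42 − 3:30 = 22:12 on Jul 20.
Subtract 13 hours and 37 minutes → departure 08:35 UTC on Jul 20.
Greywater is UTC+9:30: 08:35 + 9:30 = 18:05 on Jul 20.

18:05 on July 20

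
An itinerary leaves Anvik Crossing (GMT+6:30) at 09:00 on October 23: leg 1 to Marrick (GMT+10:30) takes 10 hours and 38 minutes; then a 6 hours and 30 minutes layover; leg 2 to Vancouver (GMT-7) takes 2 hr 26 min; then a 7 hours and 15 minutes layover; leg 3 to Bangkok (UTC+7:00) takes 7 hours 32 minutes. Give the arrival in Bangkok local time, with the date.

19:51 on October 24

Convert departure to UTC: 09:00 − 6:30 = 02:30 UTC on Oct 23.
Add 10 hours 38 minutes leg 1 → 13:08 UTC.
Add 6 hours and 30 minutes layover in Marrick → 19:38 UTC.
Add 2 hours 26 minutes leg 2 → 22:04 UTC.
Add 7 hours and 15 minutes layover in Vancouver → 05:19 UTC (Oct 24).
Add 7 hours 32 minutes leg 3 → 12:51 UTC.
Bangkok is UTC+7:00, so local arrival = 12:51 + 7:00 = 19:51 on Oct 24.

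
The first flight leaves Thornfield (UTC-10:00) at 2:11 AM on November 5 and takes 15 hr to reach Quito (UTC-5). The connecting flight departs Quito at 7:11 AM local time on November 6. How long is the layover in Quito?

9 hours

Convert departure to UTC: 2:11 AM + 10:00 = 12:11 PM UTC on Nov 5.
Add 15 hours flight time → 3:11 AM UTC (Nov 6).
Quito is UTC−5:00, so local arrival = 3:11 AM − 5:00 = 10:11 PM on Nov 5.
Layover = 7:11 AM − 10:11 PM (+1 day) = 9 hours.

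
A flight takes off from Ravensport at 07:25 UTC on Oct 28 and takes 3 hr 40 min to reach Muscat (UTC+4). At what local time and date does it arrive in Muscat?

15:05 on October 28

Departure is given in UTC: 07:25 on Oct 28.
Add 3 hours and 40 minutes → 11:05 UTC.
Muscat is UTC+4:00: 11:05 + 4:00 = 15:05 on Oct 28.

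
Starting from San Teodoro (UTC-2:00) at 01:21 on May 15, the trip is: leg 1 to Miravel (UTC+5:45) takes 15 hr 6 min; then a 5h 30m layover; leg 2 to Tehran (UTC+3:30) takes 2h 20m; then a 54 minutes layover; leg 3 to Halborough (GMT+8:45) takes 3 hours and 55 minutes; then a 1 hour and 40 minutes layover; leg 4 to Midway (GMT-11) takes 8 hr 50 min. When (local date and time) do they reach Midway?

06:36 on May 16

Convert departure to UTC: 01:21 + 2:00 = 03:21 UTC on May 15.
Add 15 hours and 6 minutes leg 1 → 18:27 UTC.
Add 5 hours 30 minutes layover in Miravel → 23:57 UTC.
Add 2 hours and 20 minutes leg 2 → 02:17 UTC (May 16).
Add 54 minutes layover in Tehran → 03:11 UTC.
Add 3 hours and 55 minutes leg 3 → 07:06 UTC.
Add 1 hour 40 minutes layover in Halborough → 08:46 UTC.
Add 8 hours and 50 minutes leg 4 → 17:36 UTC.
Midway is UTC−11:00, so local arrival = 17:36 − 11:00 = 06:36 on May 16.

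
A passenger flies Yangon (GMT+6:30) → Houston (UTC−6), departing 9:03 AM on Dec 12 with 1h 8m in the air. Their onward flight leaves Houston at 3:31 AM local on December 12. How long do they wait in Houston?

Convert departure to UTC: 9:03 AM − 6:30 = 2:33 AM UTC on Dec 12.
Add 1 hour and 8 minutes flight time → 3:41 AM UTC.
Houston is UTC−6:00, so local arrival = 3:41 AM − 6:00 = 9:41 PM on Dec 11.
Layover = 3:31 AM − 9:41 PM (+1 day) = 5 hours 50 minutes.

5 hours 50 minutes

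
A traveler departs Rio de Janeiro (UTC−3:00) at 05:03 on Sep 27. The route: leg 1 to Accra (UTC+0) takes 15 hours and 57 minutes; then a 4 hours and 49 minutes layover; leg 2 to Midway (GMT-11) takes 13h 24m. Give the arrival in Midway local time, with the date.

07:13 on Sep 28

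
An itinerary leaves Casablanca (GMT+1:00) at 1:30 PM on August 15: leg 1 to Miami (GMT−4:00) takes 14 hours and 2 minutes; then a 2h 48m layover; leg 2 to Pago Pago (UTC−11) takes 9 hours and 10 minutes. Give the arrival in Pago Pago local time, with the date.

3:30 AM on Aug 16

Convert departure to UTC: 1:30 PM − 1:00 = 12:30 PM UTC on Aug 15.
Add 14 hours and 2 minutes leg 1 → 2:32 AM UTC (Aug 16).
Add 2 hours and 48 minutes layover in Miami → 5:20 AM UTC.
Add 9 hours 10 minutes leg 2 → 2:30 PM UTC.
Pago Pago is UTC−11:00, so local arrival = 2:30 PM − 11:00 = 3:30 AM on Aug 16.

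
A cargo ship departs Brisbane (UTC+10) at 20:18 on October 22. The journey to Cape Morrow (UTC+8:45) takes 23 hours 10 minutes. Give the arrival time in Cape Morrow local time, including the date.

18:13 on Oct 23

Convert departure to UTC: 20:18 − 10:00 = 10:18 UTC on Oct 22.
Add 23 hours and 10 minutes travel time → 09:28 UTC (Oct 23).
Cape Morrow is UTC+8:45, so local arrival = 09:28 + 8:45 = 18:13 on Oct 23.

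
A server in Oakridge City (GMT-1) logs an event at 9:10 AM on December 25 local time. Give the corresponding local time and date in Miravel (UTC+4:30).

2:40 PM on Dec 25

Miravel is 5:30 ahead of Oakridge City.
Shift by the zone difference: 9:10 AM + 5:30 = 2:40 PM on Dec 25 in Miravel.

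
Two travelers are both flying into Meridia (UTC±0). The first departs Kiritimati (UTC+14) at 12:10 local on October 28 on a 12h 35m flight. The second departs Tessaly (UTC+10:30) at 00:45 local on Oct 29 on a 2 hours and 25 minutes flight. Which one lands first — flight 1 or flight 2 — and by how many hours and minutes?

the first, by 5 hours 55 minutes

Flight 1 in UTC: 12:10 − 14:00 = 22:10 on Oct 27.
+12 hours 35 minutes → arrive 10:45 UTC on Oct 28.
Flight 2 in UTC: 00:45 − 10:30 = 14:15 on Oct 28.
+2 hours and 25 minutes → arrive 16:40 UTC on Oct 28.
Flight 1 lands earlier by 5 hours 55 minutes.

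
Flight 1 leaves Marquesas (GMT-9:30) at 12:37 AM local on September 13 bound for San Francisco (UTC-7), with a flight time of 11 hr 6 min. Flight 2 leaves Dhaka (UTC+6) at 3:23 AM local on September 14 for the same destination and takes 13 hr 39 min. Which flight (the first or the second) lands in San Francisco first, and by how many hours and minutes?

Flight 1 in UTC: 12:37 AM + 9:30 = 10:07 AM on Sep 13.
+11 hours and 6 minutes → arrive 9:13 PM UTC on Sep 13.
Flight 2 in UTC: 3:23 AM − 6:00 = 9:23 PM on Sep 13.
+13 hours 39 minutes → arrive 11:02 AM UTC on Sep 14.
Flight 1 lands earlier by 13 hours 49 minutes.

the first, by 13 hours 49 minutes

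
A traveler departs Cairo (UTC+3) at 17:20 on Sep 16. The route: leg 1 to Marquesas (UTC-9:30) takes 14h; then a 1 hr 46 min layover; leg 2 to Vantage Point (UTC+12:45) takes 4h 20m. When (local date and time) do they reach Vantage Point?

23:11 on September 17

Convert departure to UTC: 17:20 − 3:00 = 14:20 UTC on Sep 16.
Add 14 hours leg 1 → 04:20 UTC (Sep 17).
Add 1 hour 46 minutes layover in Marquesas → 06:06 UTC.
Add 4 hours 20 minutes leg 2 → 10:26 UTC.
Vantage Point is UTC+12:45, so local arrival = 10:26 + 12:45 = 23:11 on Sep 17.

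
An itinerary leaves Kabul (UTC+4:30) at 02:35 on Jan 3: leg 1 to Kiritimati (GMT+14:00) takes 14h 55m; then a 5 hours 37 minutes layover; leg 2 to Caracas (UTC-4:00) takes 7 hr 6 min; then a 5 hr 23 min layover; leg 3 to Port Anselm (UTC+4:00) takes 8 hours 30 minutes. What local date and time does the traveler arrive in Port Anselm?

Convert departure to UTC: 02:35 − 4:30 = 22:05 UTC on Jan 2.
Add 14 hours 55 minutes leg 1 → 13:00 UTC (Jan 3).
Add 5 hours and 37 minutes layover in Kiritimati → 18:37 UTC.
Add 7 hours 6 minutes leg 2 → 01:43 UTC (Jan 4).
Add 5 hours and 23 minutes layover in Caracas → 07:06 UTC.
Add 8 hours and 30 minutes leg 3 → 15:36 UTC.
Port Anselm is UTC+4:00, so local arrival = 15:36 + 4:00 = 19:36 on Jan 4.

19:36 on January 4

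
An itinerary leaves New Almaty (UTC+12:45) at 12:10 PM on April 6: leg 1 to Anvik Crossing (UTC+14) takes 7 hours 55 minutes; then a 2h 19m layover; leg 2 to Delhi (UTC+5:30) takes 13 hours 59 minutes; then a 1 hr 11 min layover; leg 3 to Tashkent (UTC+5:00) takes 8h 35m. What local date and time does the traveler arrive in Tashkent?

Convert departure to UTC: 12:10 PM − 12:45 = 11:25 PM UTC on Apr 5.
Add 7 hours 55 minutes leg 1 → 7:20 AM UTC (Apr 6).
Add 2 hours and 19 minutes layover in Anvik Crossing → 9:39 AM UTC.
Add 13 hours 59 minutes leg 2 → 11:38 PM UTC.
Add 1 hour 11 minutes layover in Delhi → 12:49 AM UTC (Apr 7).
Add 8 hours 35 minutes leg 3 → 9:24 AM UTC.
Tashkent is UTC+5:00, so local arrival = 9:24 AM + 5:00 = 2:24 PM on Apr 7.

2:24 PM on April 7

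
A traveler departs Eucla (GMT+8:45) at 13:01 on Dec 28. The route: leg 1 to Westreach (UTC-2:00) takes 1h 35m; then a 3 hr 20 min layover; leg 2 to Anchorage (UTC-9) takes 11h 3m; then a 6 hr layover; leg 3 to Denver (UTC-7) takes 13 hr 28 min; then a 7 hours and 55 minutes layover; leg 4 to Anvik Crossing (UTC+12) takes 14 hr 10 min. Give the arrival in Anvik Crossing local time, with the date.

01:47 on Dec 31

Convert departure to UTC: 13:01 − 8:45 = 04:16 UTC on Dec 28.
Add 1 hour 35 minutes leg 1 → 05:51 UTC.
Add 3 hours 20 minutes layover in Westreach → 09:11 UTC.
Add 11 hours 3 minutes leg 2 → 20:14 UTC.
Add 6 hours layover in Anchorage → 02:14 UTC (Dec 29).
Add 13 hours 28 minutes leg 3 → 15:42 UTC.
Add 7 hours 55 minutes layover in Denver → 23:37 UTC.
Add 14 hours 10 minutes leg 4 → 13:47 UTC (Dec 30).
Anvik Crossing is UTC+12:00, so local arrival = 13:47 + 12:00 = 01:47 on Dec 31.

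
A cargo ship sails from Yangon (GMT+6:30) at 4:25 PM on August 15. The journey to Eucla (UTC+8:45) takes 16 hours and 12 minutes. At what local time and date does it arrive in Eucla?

10:52 AM on Aug 16

Convert departure to UTC: 4:25 PM − 6:30 = 9:55 AM UTC on Aug 15.
Add 16 hours 12 minutes travel time → 2:07 AM UTC (Aug 16).
Eucla is UTC+8:45, so local arrival = 2:07 AM + 8:45 = 10:52 AM on Aug 16.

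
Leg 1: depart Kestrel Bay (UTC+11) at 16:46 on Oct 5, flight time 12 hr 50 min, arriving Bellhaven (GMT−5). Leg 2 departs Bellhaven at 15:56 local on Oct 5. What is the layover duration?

Convert departure to UTC: 16:46 − 11:00 = 05:46 UTC on Oct 5.
Add 12 hours and 50 minutes flight time → 18:36 UTC.
Bellhaven is UTC−5:00, so local arrival = 18:36 − 5:00 = 13:36 on Oct 5.
Layover = 15:56 − 13:36 = 2 hours 20 minutes.

2 hours 20 minutes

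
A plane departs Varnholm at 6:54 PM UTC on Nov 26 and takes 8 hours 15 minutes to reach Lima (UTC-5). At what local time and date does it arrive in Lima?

10:09 PM on November 26

Departure is given in UTC: 6:54 PM on Nov 26.
Add 8 hours and 15 minutes → 3:09 AM UTC (Nov 27).
Lima is UTC−5:00: 3:09 AM − 5:00 = 10:09 PM on Nov 26.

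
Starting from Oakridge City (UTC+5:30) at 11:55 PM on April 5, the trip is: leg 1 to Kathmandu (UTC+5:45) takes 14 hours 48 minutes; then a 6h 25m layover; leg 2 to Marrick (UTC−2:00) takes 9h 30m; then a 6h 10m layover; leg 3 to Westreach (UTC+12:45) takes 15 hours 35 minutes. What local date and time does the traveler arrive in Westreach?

Convert departure to UTC: 11:55 PM − 5:30 = 6:25 PM UTC on Apr 5.
Add 14 hours and 48 minutes leg 1 → 9:13 AM UTC (Apr 6).
Add 6 hours and 25 minutes layover in Kathmandu → 3:38 PM UTC.
Add 9 hours and 30 minutes leg 2 → 1:08 AM UTC (Apr 7).
Add 6 hours 10 minutes layover in Marrick → 7:18 AM UTC.
Add 15 hours and 35 minutes leg 3 → 10:53 PM UTC.
Westreach is UTC+12:45, so local arrival = 10:53 PM + 12:45 = 11:38 AM on Apr 8.

11:38 AM on April 8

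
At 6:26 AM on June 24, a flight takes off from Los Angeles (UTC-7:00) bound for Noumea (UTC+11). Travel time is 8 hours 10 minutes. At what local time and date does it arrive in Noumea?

8:36 AM on Jun 25

Convert departure to UTC: 6:26 AM + 7:00 = 1:26 PM UTC on Jun 24.
Add 8 hours and 10 minutes travel time → 9:36 PM UTC.
Noumea is UTC+11:00, so local arrival = 9:36 PM + 11:00 = 8:36 AM on Jun 25.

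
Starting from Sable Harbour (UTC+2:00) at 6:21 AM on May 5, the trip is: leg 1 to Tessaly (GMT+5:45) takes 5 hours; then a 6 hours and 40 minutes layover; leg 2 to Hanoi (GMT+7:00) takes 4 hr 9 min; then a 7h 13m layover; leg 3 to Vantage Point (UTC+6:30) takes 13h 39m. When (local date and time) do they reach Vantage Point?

Convert departure to UTC: 6:21 AM − 2:00 = 4:21 AM UTC on May 5.
Add 5 hours leg 1 → 9:21 AM UTC.
Add 6 hours and 40 minutes layover in Tessaly → 4:01 PM UTC.
Add 4 hours and 9 minutes leg 2 → 8:10 PM UTC.
Add 7 hours 13 minutes layover in Hanoi → 3:23 AM UTC (May 6).
Add 13 hours and 39 minutes leg 3 → 5:02 PM UTC.
Vantage Point is UTC+6:30, so local arrival = 5:02 PM + 6:30 = 11:32 PM on May 6.

11:32 PM on May 6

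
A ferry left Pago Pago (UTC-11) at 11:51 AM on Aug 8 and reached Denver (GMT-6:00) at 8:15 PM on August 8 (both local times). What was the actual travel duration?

Departure in UTC: 11:51 AM + 11:00 = 10:51 PM on Aug 8.
Arrival in UTC: 8:15 PM + 6:00 = 2:15 AM on Aug 9.
Elapsed = 2:15 AM − 10:51 PM (+1 day) = 3 hours 24 minutes.

3 hours 24 minutes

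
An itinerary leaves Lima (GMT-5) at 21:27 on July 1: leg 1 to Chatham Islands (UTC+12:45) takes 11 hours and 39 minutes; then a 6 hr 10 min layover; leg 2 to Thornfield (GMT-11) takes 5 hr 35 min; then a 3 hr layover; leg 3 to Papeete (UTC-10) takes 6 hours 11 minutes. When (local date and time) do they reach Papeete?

Convert departure to UTC: 21:27 + 5:00 = 02:27 UTC on Jul 2.
Add 11 hours 39 minutes leg 1 → 14:06 UTC.
Add 6 hours and 10 minutes layover in Chatham Islands → 20:16 UTC.
Add 5 hours 35 minutes leg 2 → 01:51 UTC (Jul 3).
Add 3 hours layover in Thornfield → 04:51 UTC.
Add 6 hours 11 minutes leg 3 → 11:02 UTC.
Papeete is UTC−10:00, so local arrival = 11:02 − 10:00 = 01:02 on Jul 3.

01:02 on July 3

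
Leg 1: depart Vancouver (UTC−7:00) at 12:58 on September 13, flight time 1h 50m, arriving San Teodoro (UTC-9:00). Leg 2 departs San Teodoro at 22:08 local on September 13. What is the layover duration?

Convert departure to UTC: 12:58 + 7:00 = 19:58 UTC on Sep 13.
Add 1 hour and 50 minutes flight time → 21:48 UTC.
San Teodoro is UTC−9:00, so local arrival = 21:48 − 9:00 = 12:48 on Sep 13.
Layover = 22:08 − 12:48 = 9 hours 20 minutes.

9 hours 20 minutes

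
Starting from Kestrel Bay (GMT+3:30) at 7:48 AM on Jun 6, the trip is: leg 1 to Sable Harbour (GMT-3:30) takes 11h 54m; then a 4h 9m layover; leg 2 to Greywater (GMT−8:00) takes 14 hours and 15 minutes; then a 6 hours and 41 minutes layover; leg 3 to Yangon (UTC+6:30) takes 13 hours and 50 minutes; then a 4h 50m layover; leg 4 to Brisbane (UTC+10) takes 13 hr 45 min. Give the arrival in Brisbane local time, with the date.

Convert departure to UTC: 7:48 AM − 3:30 = 4:18 AM UTC on Jun 6.
Add 11 hours and 54 minutes leg 1 → 4:12 PM UTC.
Add 4 hours and 9 minutes layover in Sable Harbour → 8:21 PM UTC.
Add 14 hours 15 minutes leg 2 → 10:36 AM UTC (Jun 7).
Add 6 hours and 41 minutes layover in Greywater → 5:17 PM UTC.
Add 13 hours and 50 minutes leg 3 → 7:07 AM UTC (Jun 8).
Add 4 hours and 50 minutes layover in Yangon → 11:57 AM UTC.
Add 13 hours 45 minutes leg 4 → 1:42 AM UTC (Jun 9).
Brisbane is UTC+10:00, so local arrival = 1:42 AM + 10:00 = 11:42 AM on Jun 9.

11:42 AM on Jun 9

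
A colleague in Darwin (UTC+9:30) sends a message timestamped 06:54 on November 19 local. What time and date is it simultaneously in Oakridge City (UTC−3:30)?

Oakridge City is 13:00 behind Darwin.
Shift by the zone difference: 06:54 − 13:00 = 17:54 on Nov 18 in Oakridge City.

17:54 on Nov 18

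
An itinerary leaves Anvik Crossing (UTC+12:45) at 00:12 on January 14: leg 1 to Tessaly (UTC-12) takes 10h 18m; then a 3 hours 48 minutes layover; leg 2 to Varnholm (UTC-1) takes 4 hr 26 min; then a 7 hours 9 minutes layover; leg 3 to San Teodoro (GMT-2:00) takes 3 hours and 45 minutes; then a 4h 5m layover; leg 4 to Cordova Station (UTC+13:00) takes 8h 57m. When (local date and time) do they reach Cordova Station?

Convert departure to UTC: 00:12 − 12:45 = 11:27 UTC on Jan 13.
Add 10 hours 18 minutes leg 1 → 21:45 UTC.
Add 3 hours and 48 minutes layover in Tessaly → 01:33 UTC (Jan 14).
Add 4 hours and 26 minutes leg 2 → 05:59 UTC.
Add 7 hours and 9 minutes layover in Varnholm → 13:08 UTC.
Add 3 hours and 45 minutes leg 3 → 16:53 UTC.
Add 4 hours and 5 minutes layover in San Teodoro → 20:58 UTC.
Add 8 hours 57 minutes leg 4 → 05:55 UTC (Jan 15).
Cordova Station is UTC+13:00, so local arrival = 05:55 + 13:00 = 18:55 on Jan 15.

18:55 on January 15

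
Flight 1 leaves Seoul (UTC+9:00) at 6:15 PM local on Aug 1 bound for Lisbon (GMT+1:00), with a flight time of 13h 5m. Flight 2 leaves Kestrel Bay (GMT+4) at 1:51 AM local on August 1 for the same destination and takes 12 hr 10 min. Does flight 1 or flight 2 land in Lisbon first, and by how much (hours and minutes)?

Flight 1 in UTC: 6:15 PM − 9:00 = 9:15 AM on Aug 1.
+13 hours 5 minutes → arrive 10:20 PM UTC on Aug 1.
Flight 2 in UTC: 1:51 AM − 4:00 = 9:51 PM on Jul 31.
+12 hours 10 minutes → arrive 10:01 AM UTC on Aug 1.
Flight 2 lands earlier by 12 hours 19 minutes.

the second, by 12 hours 19 minutes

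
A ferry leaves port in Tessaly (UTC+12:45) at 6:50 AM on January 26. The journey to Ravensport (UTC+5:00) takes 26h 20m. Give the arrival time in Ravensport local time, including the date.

1:25 AM on January 27

Convert departure to UTC: 6:50 AM − 12:45 = 6:05 PM UTC on Jan 25.
Add 26 hours 20 minutes travel time → 8:25 PM UTC (Jan 26).
Ravensport is UTC+5:00, so local arrival = 8:25 PM + 5:00 = 1:25 AM on Jan 27.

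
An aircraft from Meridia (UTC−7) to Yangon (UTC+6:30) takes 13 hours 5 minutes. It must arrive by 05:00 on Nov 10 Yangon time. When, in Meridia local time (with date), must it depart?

02:25 on Nov 9

Target arrival in UTC: 05:00 − 6:30 = 22:30 on Nov 9.
Subtract 13 hours 5 minutes → departure 09:25 UTC on Nov 9.
Meridia is UTC−7:00: 09:25 − 7:00 = 02:25 on Nov 9.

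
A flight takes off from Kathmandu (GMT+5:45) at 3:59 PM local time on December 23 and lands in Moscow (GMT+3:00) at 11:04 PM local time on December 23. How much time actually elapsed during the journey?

9 hours 50 minutes

Departure in UTC: 3:59 PM − 5:45 = 10:14 AM on Dec 23.
Arrival in UTC: 11:04 PM − 3:00 = 8:04 PM on Dec 23.
Elapsed = 8:04 PM − 10:14 AM = 9 hours 50 minutes.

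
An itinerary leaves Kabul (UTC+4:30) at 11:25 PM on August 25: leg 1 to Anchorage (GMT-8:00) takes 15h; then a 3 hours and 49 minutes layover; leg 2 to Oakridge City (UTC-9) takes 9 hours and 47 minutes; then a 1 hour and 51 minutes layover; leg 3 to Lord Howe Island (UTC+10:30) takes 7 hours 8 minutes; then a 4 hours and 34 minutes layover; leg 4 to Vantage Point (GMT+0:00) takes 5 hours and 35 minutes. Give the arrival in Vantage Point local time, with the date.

6:39 PM on August 27

Convert departure to UTC: 11:25 PM − 4:30 = 6:55 PM UTC on Aug 25.
Add 15 hours leg 1 → 9:55 AM UTC (Aug 26).
Add 3 hours and 49 minutes layover in Anchorage → 1:44 PM UTC.
Add 9 hours 47 minutes leg 2 → 11:31 PM UTC.
Add 1 hour 51 minutes layover in Oakridge City → 1:22 AM UTC (Aug 27).
Add 7 hours and 8 minutes leg 3 → 8:30 AM UTC.
Add 4 hours and 34 minutes layover in Lord Howe Island → 1:04 PM UTC.
Add 5 hours and 35 minutes leg 4 → 6:39 PM UTC.
Vantage Point is UTC+0, so local arrival is the same: 6:39 PM on Aug 27.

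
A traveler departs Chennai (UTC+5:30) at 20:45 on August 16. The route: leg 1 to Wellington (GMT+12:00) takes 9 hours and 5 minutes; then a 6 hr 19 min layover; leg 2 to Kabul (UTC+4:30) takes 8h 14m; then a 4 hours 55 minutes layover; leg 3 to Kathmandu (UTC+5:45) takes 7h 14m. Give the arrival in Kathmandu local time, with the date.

Convert departure to UTC: 20:45 − 5:30 = 15:15 UTC on Aug 16.
Add 9 hours 5 minutes leg 1 → 00:20 UTC (Aug 17).
Add 6 hours 19 minutes layover in Wellington → 06:39 UTC.
Add 8 hours and 14 minutes leg 2 → 14:53 UTC.
Add 4 hours 55 minutes layover in Kabul → 19:48 UTC.
Add 7 hours 14 minutes leg 3 → 03:02 UTC (Aug 18).
Kathmandu is UTC+5:45, so local arrival = 03:02 + 5:45 = 08:47 on Aug 18.

08:47 on August 18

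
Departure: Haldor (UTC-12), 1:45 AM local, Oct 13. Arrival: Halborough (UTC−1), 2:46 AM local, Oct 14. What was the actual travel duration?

14 hours 1 minute

Halborough is 11:00 ahead of Haldor.
Clock-face elapsed time (ignoring zones) is 25 hours 1 minute.
Actual elapsed = 25 hours 1 minute − 11:00 = 14 hours 1 minute.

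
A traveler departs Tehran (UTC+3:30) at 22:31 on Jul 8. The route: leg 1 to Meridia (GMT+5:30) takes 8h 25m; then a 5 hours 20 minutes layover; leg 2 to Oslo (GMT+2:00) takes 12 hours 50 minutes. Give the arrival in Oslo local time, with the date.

23:36 on July 9

Convert departure to UTC: 22:31 − 3:30 = 19:01 UTC on Jul 8.
Add 8 hours and 25 minutes leg 1 → 03:26 UTC (Jul 9).
Add 5 hours and 20 minutes layover in Meridia → 08:46 UTC.
Add 12 hours 50 minutes leg 2 → 21:36 UTC.
Oslo is UTC+2:00, so local arrival = 21:36 + 2:00 = 23:36 on Jul 9.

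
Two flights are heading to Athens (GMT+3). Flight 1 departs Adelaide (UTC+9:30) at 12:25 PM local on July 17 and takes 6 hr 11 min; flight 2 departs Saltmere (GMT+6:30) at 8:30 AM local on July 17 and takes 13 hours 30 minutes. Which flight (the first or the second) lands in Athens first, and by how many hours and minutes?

the first, by 6 hours 24 minutes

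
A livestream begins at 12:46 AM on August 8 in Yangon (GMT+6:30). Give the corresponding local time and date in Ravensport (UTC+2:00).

In UTC: 12:46 AM − 6:30 = 6:16 PM on Aug 7.
Ravensport is UTC+2:00: 6:16 PM + 2:00 = 8:16 PM on Aug 7.

8:16 PM on August 7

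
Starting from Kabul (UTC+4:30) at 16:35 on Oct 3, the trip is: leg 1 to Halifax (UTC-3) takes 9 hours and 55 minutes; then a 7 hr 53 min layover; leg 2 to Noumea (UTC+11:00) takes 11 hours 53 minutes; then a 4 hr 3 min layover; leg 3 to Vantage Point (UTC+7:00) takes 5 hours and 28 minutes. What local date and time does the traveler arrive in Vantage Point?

10:17 on October 5

Convert departure to UTC: 16:35 − 4:30 = 12:05 UTC on Oct 3.
Add 9 hours 55 minutes leg 1 → 22:00 UTC.
Add 7 hours 53 minutes layover in Halifax → 05:53 UTC (Oct 4).
Add 11 hours 53 minutes leg 2 → 17:46 UTC.
Add 4 hours and 3 minutes layover in Noumea → 21:49 UTC.
Add 5 hours and 28 minutes leg 3 → 03:17 UTC (Oct 5).
Vantage Point is UTC+7:00, so local arrival = 03:17 + 7:00 = 10:17 on Oct 5.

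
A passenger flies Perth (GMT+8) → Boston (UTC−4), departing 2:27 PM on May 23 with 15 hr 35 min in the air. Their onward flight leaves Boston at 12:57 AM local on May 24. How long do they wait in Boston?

6 hours 55 minutes

Convert departure to UTC: 2:27 PM − 8:00 = 6:27 AM UTC on May 23.
Add 15 hours 35 minutes flight time → 10:02 PM UTC.
Boston is UTC−4:00, so local arrival = 10:02 PM − 4:00 = 6:02 PM on May 23.
Layover = 12:57 AM − 6:02 PM (+1 day) = 6 hours 55 minutes.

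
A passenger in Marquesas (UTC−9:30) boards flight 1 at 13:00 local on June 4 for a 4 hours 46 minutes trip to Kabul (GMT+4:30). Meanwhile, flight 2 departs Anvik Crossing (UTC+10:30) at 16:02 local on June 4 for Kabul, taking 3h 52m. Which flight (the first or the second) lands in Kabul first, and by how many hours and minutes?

the second, by 17 hours 52 minutes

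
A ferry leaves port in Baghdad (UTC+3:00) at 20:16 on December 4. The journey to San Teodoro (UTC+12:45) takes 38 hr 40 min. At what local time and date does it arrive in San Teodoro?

20:41 on Dec 6

Convert departure to UTC: 20:16 − 3:00 = 17:16 UTC on Dec 4.
Add 38 hours and 40 minutes travel time → 07:56 UTC (Dec 6).
San Teodoro is UTC+12:45, so local arrival = 07:56 + 12:45 = 20:41 on Dec 6.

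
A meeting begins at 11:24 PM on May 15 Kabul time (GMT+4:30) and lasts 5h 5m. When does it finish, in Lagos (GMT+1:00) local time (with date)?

12:59 AM on May 16

Convert start to UTC: 11:24 PM − 4:30 = 6:54 PM UTC on May 15.
Add 5 hours 5 minutes duration → 11:59 PM UTC.
Lagos is UTC+1:00, so local end time = 11:59 PM + 1:00 = 12:59 AM on May 16.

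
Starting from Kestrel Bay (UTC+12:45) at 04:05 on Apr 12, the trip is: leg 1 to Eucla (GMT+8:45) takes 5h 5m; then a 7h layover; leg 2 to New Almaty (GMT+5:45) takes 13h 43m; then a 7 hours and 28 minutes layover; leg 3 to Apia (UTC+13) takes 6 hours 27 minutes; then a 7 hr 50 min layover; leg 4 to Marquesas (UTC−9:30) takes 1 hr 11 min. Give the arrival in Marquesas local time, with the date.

06:34 on April 13

Convert departure to UTC: 04:05 − 12:45 = 15:20 UTC on Apr 11.
Add 5 hours 5 minutes leg 1 → 20:25 UTC.
Add 7 hours layover in Eucla → 03:25 UTC (Apr 12).
Add 13 hours and 43 minutes leg 2 → 17:08 UTC.
Add 7 hours 28 minutes layover in New Almaty → 00:36 UTC (Apr 13).
Add 6 hours 27 minutes leg 3 → 07:03 UTC.
Add 7 hours and 50 minutes layover in Apia → 14:53 UTC.
Add 1 hour 11 minutes leg 4 → 16:04 UTC.
Marquesas is UTC−9:30, so local arrival = 16:04 − 9:30 = 06:34 on Apr 13.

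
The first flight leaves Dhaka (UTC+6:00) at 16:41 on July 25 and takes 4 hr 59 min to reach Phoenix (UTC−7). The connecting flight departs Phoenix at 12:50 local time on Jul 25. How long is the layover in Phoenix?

4 hours 10 minutes

Convert departure to UTC: 16:41 − 6:00 = 10:41 UTC on Jul 25.
Add 4 hours 59 minutes flight time → 15:40 UTC.
Phoenix is UTC−7:00, so local arrival = 15:40 − 7:00 = 08:40 on Jul 25.
Layover = 12:50 − 08:40 = 4 hours 10 minutes.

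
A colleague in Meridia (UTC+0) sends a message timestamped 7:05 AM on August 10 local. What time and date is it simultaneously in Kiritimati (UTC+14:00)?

9:05 PM on August 10

Meridia is UTC+0 so that is 7:05 AM UTC.
Kiritimati is UTC+14:00: 7:05 AM + 14:00 = 9:05 PM on Aug 10.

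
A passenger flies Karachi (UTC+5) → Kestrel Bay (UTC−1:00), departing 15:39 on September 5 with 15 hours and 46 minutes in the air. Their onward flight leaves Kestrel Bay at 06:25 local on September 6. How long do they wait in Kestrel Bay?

5 hours

Convert departure to UTC: 15:39 − 5:00 = 10:39 UTC on Sep 5.
Add 15 hours 46 minutes flight time → 02:25 UTC (Sep 6).
Kestrel Bay is UTC−1:00, so local arrival = 02:25 − 1:00 = 01:25 on Sep 6.
Layover = 06:25 − 01:25 = 5 hours.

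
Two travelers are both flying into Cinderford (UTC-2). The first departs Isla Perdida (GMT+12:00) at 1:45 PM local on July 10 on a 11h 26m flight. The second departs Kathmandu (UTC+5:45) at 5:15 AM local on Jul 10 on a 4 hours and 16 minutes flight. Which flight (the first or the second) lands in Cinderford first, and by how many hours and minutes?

Flight 1 in UTC: 1:45 PM − 12:00 = 1:45 AM on Jul 10.
+11 hours 26 minutes → arrive 1:11 PM UTC on Jul 10.
Flight 2 in UTC: 5:15 AM − 5:45 = 11:30 PM on Jul 9.
+4 hours 16 minutes → arrive 3:46 AM UTC on Jul 10.
Flight 2 lands earlier by 9 hours 25 minutes.

the second, by 9 hours 25 minutes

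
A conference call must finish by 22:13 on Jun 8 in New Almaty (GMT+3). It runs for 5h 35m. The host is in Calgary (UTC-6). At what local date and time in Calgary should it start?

07:38 on June 8

Target end time in UTC: 22:13 − 3:00 = 19:13 on Jun 8.
Subtract 5 hours and 35 minutes → start 13:38 UTC on Jun 8.
Calgary is UTC−6:00: 13:38 − 6:00 = 07:38 on Jun 8.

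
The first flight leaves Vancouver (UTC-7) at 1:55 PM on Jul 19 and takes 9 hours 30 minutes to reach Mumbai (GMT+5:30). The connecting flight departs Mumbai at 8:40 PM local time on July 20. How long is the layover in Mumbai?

Convert departure to UTC: 1:55 PM + 7:00 = 8:55 PM UTC on Jul 19.
Add 9 hours and 30 minutes flight time → 6:25 AM UTC (Jul 20).
Mumbai is UTC+5:30, so local arrival = 6:25 AM + 5:30 = 11:55 AM on Jul 20.
Layover = 8:40 PM − 11:55 AM = 8 hours 45 minutes.

8 hours 45 minutes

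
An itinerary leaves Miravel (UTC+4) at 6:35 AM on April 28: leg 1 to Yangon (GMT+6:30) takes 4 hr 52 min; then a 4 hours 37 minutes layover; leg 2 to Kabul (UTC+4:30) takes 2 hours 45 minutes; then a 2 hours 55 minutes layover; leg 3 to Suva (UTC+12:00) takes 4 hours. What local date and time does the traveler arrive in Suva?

Convert departure to UTC: 6:35 AM − 4:00 = 2:35 AM UTC on Apr 28.
Add 4 hours 52 minutes leg 1 → 7:27 AM UTC.
Add 4 hours and 37 minutes layover in Yangon → 12:04 PM UTC.
Add 2 hours and 45 minutes leg 2 → 2:49 PM UTC.
Add 2 hours 55 minutes layover in Kabul → 5:44 PM UTC.
Add 4 hours leg 3 → 9:44 PM UTC.
Suva is UTC+12:00, so local arrival = 9:44 PM + 12:00 = 9:44 AM on Apr 29.

9:44 AM on Apr 29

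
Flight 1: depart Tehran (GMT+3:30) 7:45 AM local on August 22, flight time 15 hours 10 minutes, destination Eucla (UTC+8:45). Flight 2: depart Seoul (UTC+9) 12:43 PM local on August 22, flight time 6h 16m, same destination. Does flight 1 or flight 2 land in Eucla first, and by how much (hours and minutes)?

Flight 1 in UTC: 7:45 AM − 3:30 = 4:15 AM on Aug 22.
+15 hours 10 minutes → arrive 7:25 PM UTC on Aug 22.
Flight 2 in UTC: 12:43 PM − 9:00 = 3:43 AM on Aug 22.
+6 hours 16 minutes → arrive 9:59 AM UTC on Aug 22.
Flight 2 lands earlier by 9 hours 26 minutes.

the second, by 9 hours 26 minutes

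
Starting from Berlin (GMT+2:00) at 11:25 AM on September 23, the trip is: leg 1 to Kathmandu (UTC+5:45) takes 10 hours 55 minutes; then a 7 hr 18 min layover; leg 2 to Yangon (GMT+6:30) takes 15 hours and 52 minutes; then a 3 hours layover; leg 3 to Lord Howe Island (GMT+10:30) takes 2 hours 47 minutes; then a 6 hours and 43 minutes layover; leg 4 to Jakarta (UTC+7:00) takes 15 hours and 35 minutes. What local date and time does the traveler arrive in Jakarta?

Convert departure to UTC: 11:25 AM − 2:00 = 9:25 AM UTC on Sep 23.
Add 10 hours and 55 minutes leg 1 → 8:20 PM UTC.
Add 7 hours and 18 minutes layover in Kathmandu → 3:38 AM UTC (Sep 24).
Add 15 hours and 52 minutes leg 2 → 7:30 PM UTC.
Add 3 hours layover in Yangon → 10:30 PM UTC.
Add 2 hours 47 minutes leg 3 → 1:17 AM UTC (Sep 25).
Add 6 hours 43 minutes layover in Lord Howe Island → 8:00 AM UTC.
Add 15 hours 35 minutes leg 4 → 11:35 PM UTC.
Jakarta is UTC+7:00, so local arrival = 11:35 PM + 7:00 = 6:35 AM on Sep 26.

6:35 AM on September 26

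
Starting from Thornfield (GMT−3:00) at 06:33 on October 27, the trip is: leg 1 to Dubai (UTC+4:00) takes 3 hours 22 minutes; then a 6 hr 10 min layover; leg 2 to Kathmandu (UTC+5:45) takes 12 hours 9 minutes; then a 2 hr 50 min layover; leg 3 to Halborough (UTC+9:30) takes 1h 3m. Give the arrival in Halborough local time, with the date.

Convert departure to UTC: 06:33 + 3:00 = 09:33 UTC on Oct 27.
Add 3 hours 22 minutes leg 1 → 12:55 UTC.
Add 6 hours and 10 minutes layover in Dubai → 19:05 UTC.
Add 12 hours 9 minutes leg 2 → 07:14 UTC (Oct 28).
Add 2 hours and 50 minutes layover in Kathmandu → 10:04 UTC.
Add 1 hour 3 minutes leg 3 → 11:07 UTC.
Halborough is UTC+9:30, so local arrival = 11:07 + 9:30 = 20:37 on Oct 28.

20:37 on October 28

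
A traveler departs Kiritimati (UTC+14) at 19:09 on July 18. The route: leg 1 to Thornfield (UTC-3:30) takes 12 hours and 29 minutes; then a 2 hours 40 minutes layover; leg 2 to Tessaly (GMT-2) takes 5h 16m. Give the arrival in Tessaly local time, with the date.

23:34 on Jul 18

Convert departure to UTC: 19:09 − 14:00 = 05:09 UTC on Jul 18.
Add 12 hours 29 minutes leg 1 → 17:38 UTC.
Add 2 hours and 40 minutes layover in Thornfield → 20:18 UTC.
Add 5 hours 16 minutes leg 2 → 01:34 UTC (Jul 19).
Tessaly is UTC−2:00, so local arrival = 01:34 − 2:00 = 23:34 on Jul 18.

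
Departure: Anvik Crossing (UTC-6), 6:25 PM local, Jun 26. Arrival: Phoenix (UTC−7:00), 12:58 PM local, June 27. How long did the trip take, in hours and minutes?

19 hours 33 minutes

Departure in UTC: 6:25 PM + 6:00 = 12:25 AM on Jun 27.
Arrival in UTC: 12:58 PM + 7:00 = 7:58 PM on Jun 27.
Elapsed = 7:58 PM − 12:25 AM = 19 hours 33 minutes.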